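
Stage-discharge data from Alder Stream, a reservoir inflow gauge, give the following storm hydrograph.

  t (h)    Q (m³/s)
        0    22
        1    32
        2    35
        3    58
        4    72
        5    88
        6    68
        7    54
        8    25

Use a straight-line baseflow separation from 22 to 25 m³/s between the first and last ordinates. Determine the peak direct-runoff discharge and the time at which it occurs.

Q_p = 64.12 m³/s at t = 5 h

Subtracting baseflow gives direct-runoff ordinates: 0.00, 9.62, 12.25, 34.88, 48.50, 64.12, 43.75, 29.38, 0.00 m³/s.
The maximum is 64.12 m³/s, occurring at the reading for t = 5 h.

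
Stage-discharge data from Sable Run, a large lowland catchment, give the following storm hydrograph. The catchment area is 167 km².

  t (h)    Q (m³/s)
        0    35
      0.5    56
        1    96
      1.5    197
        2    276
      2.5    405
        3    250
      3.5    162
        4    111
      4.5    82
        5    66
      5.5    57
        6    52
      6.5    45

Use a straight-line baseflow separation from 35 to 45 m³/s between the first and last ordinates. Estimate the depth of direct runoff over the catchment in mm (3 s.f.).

Direct runoff: 0.00, 20.23, 59.46, 159.69, 237.92, 366.15, 210.38, 121.62, 69.85, 40.08, 23.31, 13.54, 7.77, 0.00 m³/s; ΣQ_DR = 1330 m³/s.
V = ΣQ_DR · Δt = 1330 × 1800 s = 2.394 × 10^6 m³.
Over A = 167 km², depth = V / A = 14.3 mm.

d ≈ 14.3 mm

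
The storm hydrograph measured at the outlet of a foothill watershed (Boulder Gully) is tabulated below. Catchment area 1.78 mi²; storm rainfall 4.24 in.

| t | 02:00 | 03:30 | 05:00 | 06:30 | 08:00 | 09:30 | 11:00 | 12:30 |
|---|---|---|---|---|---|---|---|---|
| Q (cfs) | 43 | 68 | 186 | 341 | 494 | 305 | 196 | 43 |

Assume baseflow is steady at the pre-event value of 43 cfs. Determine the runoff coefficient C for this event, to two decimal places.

ΣQ_DR = 1332 cfs; V = ΣQ_DR·Δt = 7.193 × 10^6 ft³.
Runoff depth d = V / A = 1.739 in.
C = d / P = 1.739 / 4.24 = 0.41.

C ≈ 0.41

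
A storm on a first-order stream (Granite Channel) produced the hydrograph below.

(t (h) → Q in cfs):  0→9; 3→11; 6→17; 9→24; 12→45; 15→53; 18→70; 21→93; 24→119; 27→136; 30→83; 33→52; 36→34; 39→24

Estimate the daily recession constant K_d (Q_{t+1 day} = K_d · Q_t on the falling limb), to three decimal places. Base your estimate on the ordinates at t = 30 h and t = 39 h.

K_d ≈ 0.037

Between t = 30 h and t = 39 h the flow falls from 83 to 24 cfs over 3×3 h = 9 h.
Per-interval ratio K = (24/83)^(1/3) = 0.6613; K_d = K^(24/3) = 0.037.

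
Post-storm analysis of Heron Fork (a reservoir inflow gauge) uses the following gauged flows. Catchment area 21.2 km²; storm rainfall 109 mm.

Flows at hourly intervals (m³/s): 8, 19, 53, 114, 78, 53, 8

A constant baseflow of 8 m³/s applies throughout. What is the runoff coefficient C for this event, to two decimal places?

C ≈ 0.43

ΣQ_DR = 277.0 m³/s; V = ΣQ_DR·Δt = 9.972 × 10^5 m³.
Runoff depth d = V / A = 47.04 mm.
C = d / P = 47.04 / 109 = 0.43.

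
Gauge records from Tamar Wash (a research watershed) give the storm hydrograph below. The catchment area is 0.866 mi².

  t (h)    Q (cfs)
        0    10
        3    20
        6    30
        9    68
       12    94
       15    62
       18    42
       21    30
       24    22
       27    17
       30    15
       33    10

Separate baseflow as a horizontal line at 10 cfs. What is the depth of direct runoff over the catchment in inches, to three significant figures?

Direct runoff: 0.0, 10.0, 20.0, 58.0, 84.0, 52.0, 32.0, 20.0, 12.0, 7.0, 5.0, 0.0 cfs; ΣQ_DR = 300.0 cfs.
V = ΣQ_DR · Δt = 300.0 × 10800 s = 3.240 × 10^6 ft³.
Over A = 0.866 mi², depth = V / A = 1.61 in.

d ≈ 1.61 in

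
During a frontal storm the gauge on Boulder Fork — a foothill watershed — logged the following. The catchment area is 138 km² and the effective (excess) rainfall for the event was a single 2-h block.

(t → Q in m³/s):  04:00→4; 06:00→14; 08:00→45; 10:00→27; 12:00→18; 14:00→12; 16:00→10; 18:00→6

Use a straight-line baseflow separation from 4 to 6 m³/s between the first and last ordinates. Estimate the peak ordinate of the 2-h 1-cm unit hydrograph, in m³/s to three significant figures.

U_p ≈ 80.7 m³/s

Direct runoff: 0.00, 9.71, 40.43, 22.14, 12.86, 6.57, 4.29, 0.00 m³/s; ΣQ_DR = 96.00 m³/s, peak = 40.43 m³/s.
Runoff depth d = ΣQ_DR·Δt / A = 96.00 × 7200 / (138 km²) = 5.009 mm.
The 1-cm UH is the DRH scaled by (10 mm)/d, so U_p = 40.43 × 10/5.009 = 80.7 m³/s.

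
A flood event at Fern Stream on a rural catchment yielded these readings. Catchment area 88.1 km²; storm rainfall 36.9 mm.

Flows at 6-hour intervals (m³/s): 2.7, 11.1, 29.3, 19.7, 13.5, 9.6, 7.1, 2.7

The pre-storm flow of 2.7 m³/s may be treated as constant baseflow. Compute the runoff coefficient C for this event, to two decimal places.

C ≈ 0.49

ΣQ_DR = 74.10 m³/s; V = ΣQ_DR·Δt = 1.601 × 10^6 m³.
Runoff depth d = V / A = 18.17 mm.
C = d / P = 18.17 / 36.9 = 0.49.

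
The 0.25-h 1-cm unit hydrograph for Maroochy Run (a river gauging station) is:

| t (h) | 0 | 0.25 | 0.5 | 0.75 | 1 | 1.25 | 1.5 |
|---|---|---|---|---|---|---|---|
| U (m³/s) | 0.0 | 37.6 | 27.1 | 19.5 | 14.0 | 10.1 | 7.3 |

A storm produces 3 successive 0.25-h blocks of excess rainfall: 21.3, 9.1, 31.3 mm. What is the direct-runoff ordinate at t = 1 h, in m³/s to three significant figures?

By discrete convolution, Q_j = Σ (P_i / 10 mm) · U_{j−i}.
At t = 1 h (j=4): Q = (21.3/10)·14.0 + (9.1/10)·19.5 + (31.3/10)·27.1 = 132 m³/s.

Q ≈ 132 m³/s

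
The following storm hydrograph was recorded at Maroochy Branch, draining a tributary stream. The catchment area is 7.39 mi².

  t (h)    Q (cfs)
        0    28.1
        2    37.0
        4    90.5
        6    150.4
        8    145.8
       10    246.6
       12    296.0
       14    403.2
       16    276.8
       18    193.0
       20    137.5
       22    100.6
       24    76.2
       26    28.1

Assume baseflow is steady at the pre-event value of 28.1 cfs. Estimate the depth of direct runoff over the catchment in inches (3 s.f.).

d ≈ 0.762 in

Direct runoff: 0.0, 8.9, 62.4, 122.3, 117.7, 218.5, 267.9, 375.1, 248.7, 164.9, 109.4, 72.5, 48.1, 0.0 cfs; ΣQ_DR = 1816 cfs.
V = ΣQ_DR · Δt = 1816 × 7200 s = 1.308 × 10^7 ft³.
Over A = 7.39 mi², depth = V / A = 0.762 in.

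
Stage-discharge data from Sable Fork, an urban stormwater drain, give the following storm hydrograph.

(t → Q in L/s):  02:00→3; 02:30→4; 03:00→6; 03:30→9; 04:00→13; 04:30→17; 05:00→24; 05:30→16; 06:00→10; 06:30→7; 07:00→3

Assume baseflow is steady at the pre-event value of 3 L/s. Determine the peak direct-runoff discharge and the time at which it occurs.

Q_p = 21.0 L/s at t = 05:00

Subtracting baseflow gives direct-runoff ordinates: 0.0, 1.0, 3.0, 6.0, 10.0, 14.0, 21.0, 13.0, 7.0, 4.0, 0.0 L/s.
The maximum is 21.0 L/s, occurring at the reading for t = 05:00.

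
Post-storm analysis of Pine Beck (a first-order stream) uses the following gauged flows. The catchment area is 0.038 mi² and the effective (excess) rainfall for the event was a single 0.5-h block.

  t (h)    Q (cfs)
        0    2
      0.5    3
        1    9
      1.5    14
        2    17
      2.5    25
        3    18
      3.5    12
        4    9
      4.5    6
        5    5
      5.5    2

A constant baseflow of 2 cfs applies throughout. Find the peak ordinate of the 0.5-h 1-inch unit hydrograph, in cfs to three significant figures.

U_p ≈ 11.5 cfs

Direct runoff: 0.0, 1.0, 7.0, 12.0, 15.0, 23.0, 16.0, 10.0, 7.0, 4.0, 3.0, 0.0 cfs; ΣQ_DR = 98.00 cfs, peak = 23.0 cfs.
Runoff depth d = ΣQ_DR·Δt / A = 98.00 × 1800 / (0.038 mi²) = 1.998 in.
The 1-inch UH is the DRH scaled by (1 in)/d, so U_p = 23.0 × 1/1.998 = 11.5 cfs.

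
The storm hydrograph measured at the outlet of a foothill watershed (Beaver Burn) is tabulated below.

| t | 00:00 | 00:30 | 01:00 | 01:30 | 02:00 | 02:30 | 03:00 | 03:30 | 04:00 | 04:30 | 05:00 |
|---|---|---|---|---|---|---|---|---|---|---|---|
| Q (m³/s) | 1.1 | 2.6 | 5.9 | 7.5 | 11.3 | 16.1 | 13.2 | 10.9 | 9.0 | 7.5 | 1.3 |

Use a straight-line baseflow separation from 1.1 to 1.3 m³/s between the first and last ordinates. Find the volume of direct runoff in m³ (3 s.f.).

V ≈ 1.32 × 10^5 m³

Direct-runoff ordinates (Q − Q_b): 0.00, 1.48, 4.76, 6.34, 10.12, 14.90, 11.98, 9.66, 7.74, 6.22, 0.00 m³/s.
ΣQ_DR = 73.20 m³/s.
With Δt = 0.5 h = 1800 s, V = ΣQ_DR · Δt = 73.20 × 1800 = 1.32 × 10^5 m³.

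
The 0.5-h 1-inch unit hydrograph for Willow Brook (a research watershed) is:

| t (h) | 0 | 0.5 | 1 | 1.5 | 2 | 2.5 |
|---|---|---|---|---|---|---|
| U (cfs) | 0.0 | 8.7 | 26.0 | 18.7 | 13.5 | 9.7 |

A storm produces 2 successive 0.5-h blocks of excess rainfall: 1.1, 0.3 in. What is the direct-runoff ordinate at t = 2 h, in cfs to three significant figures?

Q ≈ 20.5 cfs

By discrete convolution, Q_j = Σ (P_i / 1 in) · U_{j−i}.
At t = 2 h (j=4): Q = (1.1/1)·13.5 + (0.3/1)·18.7 = 20.5 cfs.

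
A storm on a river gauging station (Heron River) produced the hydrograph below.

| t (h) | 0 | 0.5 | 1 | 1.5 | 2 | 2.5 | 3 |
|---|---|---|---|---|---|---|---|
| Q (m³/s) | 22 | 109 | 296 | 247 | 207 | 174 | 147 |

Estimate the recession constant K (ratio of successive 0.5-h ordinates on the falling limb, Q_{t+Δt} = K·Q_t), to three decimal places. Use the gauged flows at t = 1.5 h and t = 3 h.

Using the recession-limb readings at t = 1.5 h and t = 3 h: Q falls from 247 to 147 m³/s over 3 intervals.
K = (Q₂/Q₁)^(1/3) = (147/247)^(1/3) = 0.841.

K ≈ 0.841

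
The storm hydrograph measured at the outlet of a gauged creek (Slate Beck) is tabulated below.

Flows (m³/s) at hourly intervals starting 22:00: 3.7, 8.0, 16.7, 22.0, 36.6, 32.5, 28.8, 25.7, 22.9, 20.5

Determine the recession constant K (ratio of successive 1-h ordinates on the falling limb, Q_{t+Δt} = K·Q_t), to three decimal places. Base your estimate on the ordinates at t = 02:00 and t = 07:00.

K ≈ 0.891

Using the recession-limb readings at t = 02:00 and t = 07:00: Q falls from 36.6 to 20.5 m³/s over 5 intervals.
K = (Q₂/Q₁)^(1/5) = (20.5/36.6)^(1/5) = 0.891.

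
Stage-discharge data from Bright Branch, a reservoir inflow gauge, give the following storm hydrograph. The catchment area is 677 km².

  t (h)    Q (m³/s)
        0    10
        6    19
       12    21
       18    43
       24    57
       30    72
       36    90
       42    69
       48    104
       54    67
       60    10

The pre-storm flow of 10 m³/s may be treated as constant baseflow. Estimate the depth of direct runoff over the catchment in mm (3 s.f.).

Direct runoff: 0.0, 9.0, 11.0, 33.0, 47.0, 62.0, 80.0, 59.0, 94.0, 57.0, 0.0 m³/s; ΣQ_DR = 452.0 m³/s.
V = ΣQ_DR · Δt = 452.0 × 21600 s = 9.763 × 10^6 m³.
Over A = 677 km², depth = V / A = 14.4 mm.

d ≈ 14.4 mm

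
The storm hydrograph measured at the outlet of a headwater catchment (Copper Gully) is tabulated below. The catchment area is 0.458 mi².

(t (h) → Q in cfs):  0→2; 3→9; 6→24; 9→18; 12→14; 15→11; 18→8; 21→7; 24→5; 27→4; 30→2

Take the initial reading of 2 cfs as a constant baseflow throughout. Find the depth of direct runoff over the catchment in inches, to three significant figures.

Direct runoff: 0.0, 7.0, 22.0, 16.0, 12.0, 9.0, 6.0, 5.0, 3.0, 2.0, 0.0 cfs; ΣQ_DR = 82.00 cfs.
V = ΣQ_DR · Δt = 82.00 × 10800 s = 8.856 × 10^5 ft³.
Over A = 0.458 mi², depth = V / A = 0.832 in.

d ≈ 0.832 in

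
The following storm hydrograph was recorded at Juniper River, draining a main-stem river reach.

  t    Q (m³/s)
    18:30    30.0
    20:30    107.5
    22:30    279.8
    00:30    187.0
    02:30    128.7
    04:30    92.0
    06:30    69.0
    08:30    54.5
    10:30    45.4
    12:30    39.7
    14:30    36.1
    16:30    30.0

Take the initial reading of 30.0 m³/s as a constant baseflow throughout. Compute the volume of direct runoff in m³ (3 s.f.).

Direct-runoff ordinates (Q − Q_b): 0.0, 77.5, 249.8, 157.0, 98.7, 62.0, 39.0, 24.5, 15.4, 9.7, 6.1, 0.0 m³/s.
ΣQ_DR = 739.7 m³/s.
With Δt = 2 h = 7200 s, V = ΣQ_DR · Δt = 739.7 × 7200 = 5.33 × 10^6 m³.

V ≈ 5.33 × 10^6 m³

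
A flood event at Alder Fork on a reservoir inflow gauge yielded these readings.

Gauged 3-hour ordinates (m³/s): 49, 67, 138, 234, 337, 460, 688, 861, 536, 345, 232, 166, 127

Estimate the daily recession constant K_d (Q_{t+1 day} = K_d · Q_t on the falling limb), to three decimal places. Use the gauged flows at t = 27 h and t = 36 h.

Between t = 27 h and t = 36 h the flow falls from 345 to 127 m³/s over 3×3 h = 9 h.
Per-interval ratio K = (127/345)^(1/3) = 0.7167; K_d = K^(24/3) = 0.070.

K_d ≈ 0.070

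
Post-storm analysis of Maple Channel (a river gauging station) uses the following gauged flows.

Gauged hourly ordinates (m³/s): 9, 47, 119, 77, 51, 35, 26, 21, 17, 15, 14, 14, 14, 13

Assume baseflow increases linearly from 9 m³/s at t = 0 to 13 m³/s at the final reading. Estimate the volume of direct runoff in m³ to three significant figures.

Direct-runoff ordinates (Q − Q_b): 0.00, 37.69, 109.38, 67.08, 40.77, 24.46, 15.15, 9.85, 5.54, 3.23, 1.92, 1.62, 1.31, 0.00 m³/s.
ΣQ_DR = 318.0 m³/s.
With Δt = 1 h = 3600 s, V = ΣQ_DR · Δt = 318.0 × 3600 = 1.14 × 10^6 m³.

V ≈ 1.14 × 10^6 m³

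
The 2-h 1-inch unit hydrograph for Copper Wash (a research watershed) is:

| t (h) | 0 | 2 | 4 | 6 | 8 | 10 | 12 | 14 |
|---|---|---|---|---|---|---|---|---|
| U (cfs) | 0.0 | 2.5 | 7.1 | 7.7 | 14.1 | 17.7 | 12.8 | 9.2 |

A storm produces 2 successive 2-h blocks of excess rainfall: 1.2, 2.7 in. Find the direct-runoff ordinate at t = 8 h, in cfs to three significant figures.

By discrete convolution, Q_j = Σ (P_i / 1 in) · U_{j−i}.
At t = 8 h (j=4): Q = (1.2/1)·14.1 + (2.7/1)·7.7 = 37.7 cfs.

Q ≈ 37.7 cfs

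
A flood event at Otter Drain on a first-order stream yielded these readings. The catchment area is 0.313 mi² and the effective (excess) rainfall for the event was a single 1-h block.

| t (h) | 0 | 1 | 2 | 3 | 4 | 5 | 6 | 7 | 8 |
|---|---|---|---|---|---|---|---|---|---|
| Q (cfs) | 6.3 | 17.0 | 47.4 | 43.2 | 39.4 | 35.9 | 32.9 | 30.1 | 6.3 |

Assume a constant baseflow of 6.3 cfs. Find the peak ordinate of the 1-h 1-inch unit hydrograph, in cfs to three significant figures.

Direct runoff: 0.0, 10.7, 41.1, 36.9, 33.1, 29.6, 26.6, 23.8, 0.0 cfs; ΣQ_DR = 201.8 cfs, peak = 41.1 cfs.
Runoff depth d = ΣQ_DR·Δt / A = 201.8 × 3600 / (0.313 mi²) = 0.9991 in.
The 1-inch UH is the DRH scaled by (1 in)/d, so U_p = 41.1 × 1/0.9991 = 41.1 cfs.

U_p ≈ 41.1 cfs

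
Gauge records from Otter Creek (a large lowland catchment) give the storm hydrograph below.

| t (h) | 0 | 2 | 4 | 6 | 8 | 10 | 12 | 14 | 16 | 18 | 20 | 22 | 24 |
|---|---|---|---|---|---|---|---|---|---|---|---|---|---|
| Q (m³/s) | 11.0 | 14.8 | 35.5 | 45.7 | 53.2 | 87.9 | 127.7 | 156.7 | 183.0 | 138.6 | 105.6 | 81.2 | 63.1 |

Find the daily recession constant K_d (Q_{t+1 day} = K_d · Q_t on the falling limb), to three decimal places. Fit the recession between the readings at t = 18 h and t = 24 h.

Between t = 18 h and t = 24 h the flow falls from 138.6 to 63.1 m³/s over 3×2 h = 6 h.
Per-interval ratio K = (63.1/138.6)^(1/3) = 0.7693; K_d = K^(24/2) = 0.043.

K_d ≈ 0.043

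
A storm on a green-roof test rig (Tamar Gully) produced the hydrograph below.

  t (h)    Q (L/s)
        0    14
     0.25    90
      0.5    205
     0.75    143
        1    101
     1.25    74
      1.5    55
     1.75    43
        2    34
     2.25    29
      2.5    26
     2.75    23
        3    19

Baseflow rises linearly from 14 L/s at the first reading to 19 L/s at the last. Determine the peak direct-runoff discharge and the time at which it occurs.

Subtracting baseflow gives direct-runoff ordinates: 0.00, 75.58, 190.17, 127.75, 85.33, 57.92, 38.50, 26.08, 16.67, 11.25, 7.83, 4.42, 0.00 L/s.
The maximum is 190.17 L/s, occurring at the reading for t = 0.5 h.

Q_p = 190.17 L/s at t = 0.5 h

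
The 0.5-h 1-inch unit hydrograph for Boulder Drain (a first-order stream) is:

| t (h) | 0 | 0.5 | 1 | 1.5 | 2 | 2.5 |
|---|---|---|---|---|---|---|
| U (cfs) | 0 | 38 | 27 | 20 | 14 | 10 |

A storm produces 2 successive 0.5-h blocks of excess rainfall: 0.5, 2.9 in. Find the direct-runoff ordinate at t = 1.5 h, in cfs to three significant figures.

By discrete convolution, Q_j = Σ (P_i / 1 in) · U_{j−i}.
At t = 1.5 h (j=3): Q = (0.5/1)·20 + (2.9/1)·27 = 88.3 cfs.

Q ≈ 88.3 cfs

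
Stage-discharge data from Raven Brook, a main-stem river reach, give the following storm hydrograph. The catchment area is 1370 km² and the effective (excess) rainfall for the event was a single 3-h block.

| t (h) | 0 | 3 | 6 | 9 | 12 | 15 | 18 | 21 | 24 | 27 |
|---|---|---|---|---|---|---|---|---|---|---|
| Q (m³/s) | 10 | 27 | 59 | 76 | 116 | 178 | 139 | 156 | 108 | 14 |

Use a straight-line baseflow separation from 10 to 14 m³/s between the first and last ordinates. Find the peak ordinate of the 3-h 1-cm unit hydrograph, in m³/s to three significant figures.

U_p ≈ 276 m³/s

Direct runoff: 0.00, 16.56, 48.11, 64.67, 104.22, 165.78, 126.33, 142.89, 94.44, 0.00 m³/s; ΣQ_DR = 763.0 m³/s, peak = 165.78 m³/s.
Runoff depth d = ΣQ_DR·Δt / A = 763.0 × 10800 / (1370 km²) = 6.015 mm.
The 1-cm UH is the DRH scaled by (10 mm)/d, so U_p = 165.78 × 10/6.015 = 276 m³/s.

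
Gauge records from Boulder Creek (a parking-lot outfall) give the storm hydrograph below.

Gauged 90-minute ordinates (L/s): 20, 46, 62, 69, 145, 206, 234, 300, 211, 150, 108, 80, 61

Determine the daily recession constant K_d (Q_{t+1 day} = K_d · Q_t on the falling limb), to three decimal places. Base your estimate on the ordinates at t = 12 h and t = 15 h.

Between t = 12 h and t = 15 h the flow falls from 211 to 108 L/s over 2×1.5 h = 3 h.
Per-interval ratio K = (108/211)^(1/2) = 0.7154; K_d = K^(24/1.5) = 0.005.

K_d ≈ 0.005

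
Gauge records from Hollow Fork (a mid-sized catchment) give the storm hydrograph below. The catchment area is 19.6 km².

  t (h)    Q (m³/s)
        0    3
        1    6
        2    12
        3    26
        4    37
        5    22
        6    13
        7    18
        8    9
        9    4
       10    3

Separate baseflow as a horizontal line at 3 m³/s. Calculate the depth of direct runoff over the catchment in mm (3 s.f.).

Direct runoff: 0.0, 3.0, 9.0, 23.0, 34.0, 19.0, 10.0, 15.0, 6.0, 1.0, 0.0 m³/s; ΣQ_DR = 120.0 m³/s.
V = ΣQ_DR · Δt = 120.0 × 3600 s = 4.320 × 10^5 m³.
Over A = 19.6 km², depth = V / A = 22.0 mm.

d ≈ 22.0 mm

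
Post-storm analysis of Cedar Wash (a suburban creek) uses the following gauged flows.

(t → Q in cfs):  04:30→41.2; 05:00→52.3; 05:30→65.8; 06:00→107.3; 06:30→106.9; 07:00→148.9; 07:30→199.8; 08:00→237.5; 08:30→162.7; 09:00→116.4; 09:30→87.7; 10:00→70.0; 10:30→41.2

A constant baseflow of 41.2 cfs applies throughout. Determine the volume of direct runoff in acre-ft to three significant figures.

Direct-runoff ordinates (Q − Q_b): 0.0, 11.1, 24.6, 66.1, 65.7, 107.7, 158.6, 196.3, 121.5, 75.2, 46.5, 28.8, 0.0 cfs.
ΣQ_DR = 902.1 cfs.
With Δt = 0.5 h = 1800 s, V = ΣQ_DR · Δt = 902.1 × 1800 = 1.62 × 10^6 ft³ = 37.3 acre-ft.

V ≈ 37.3 acre-ft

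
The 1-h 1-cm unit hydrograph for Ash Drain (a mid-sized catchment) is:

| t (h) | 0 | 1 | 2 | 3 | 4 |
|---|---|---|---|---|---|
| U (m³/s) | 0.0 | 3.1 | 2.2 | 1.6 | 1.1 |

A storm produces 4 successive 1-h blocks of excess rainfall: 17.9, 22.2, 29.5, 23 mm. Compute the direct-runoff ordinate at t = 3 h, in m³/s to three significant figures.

Q ≈ 16.9 m³/s

By discrete convolution, Q_j = Σ (P_i / 10 mm) · U_{j−i}.
At t = 3 h (j=3): Q = (17.9/10)·1.6 + (22.2/10)·2.2 + (29.5/10)·3.1 + (23/10)·0.0 = 16.9 m³/s.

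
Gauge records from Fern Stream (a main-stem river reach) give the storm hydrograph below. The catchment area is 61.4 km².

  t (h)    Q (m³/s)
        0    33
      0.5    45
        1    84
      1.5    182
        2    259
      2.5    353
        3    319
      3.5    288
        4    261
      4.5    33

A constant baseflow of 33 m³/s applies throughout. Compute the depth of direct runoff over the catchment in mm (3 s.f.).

Direct runoff: 0.0, 12.0, 51.0, 149.0, 226.0, 320.0, 286.0, 255.0, 228.0, 0.0 m³/s; ΣQ_DR = 1527 m³/s.
V = ΣQ_DR · Δt = 1527 × 1800 s = 2.749 × 10^6 m³.
Over A = 61.4 km², depth = V / A = 44.8 mm.

d ≈ 44.8 mm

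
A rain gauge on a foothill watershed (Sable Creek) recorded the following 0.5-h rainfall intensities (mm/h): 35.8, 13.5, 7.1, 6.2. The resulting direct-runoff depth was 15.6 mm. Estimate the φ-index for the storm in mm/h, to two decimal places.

Only the 2 blocks with intensity above φ contribute runoff: 35.8, 13.5 mm/h.
Σ(I−φ)·Δt = d  ⇒  (35.8+13.5 − 2φ)·0.5 = 15.6
φ = (49.30 − 15.6/0.5) / 2 = 9.05 mm/h.

φ ≈ 9.05 mm/h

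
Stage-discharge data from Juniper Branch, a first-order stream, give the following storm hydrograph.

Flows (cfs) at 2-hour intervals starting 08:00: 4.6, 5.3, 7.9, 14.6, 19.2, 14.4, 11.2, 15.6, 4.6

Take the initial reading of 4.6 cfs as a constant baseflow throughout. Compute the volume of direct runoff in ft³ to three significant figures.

Direct-runoff ordinates (Q − Q_b): 0.0, 0.7, 3.3, 10.0, 14.6, 9.8, 6.6, 11.0, 0.0 cfs.
ΣQ_DR = 56.00 cfs.
With Δt = 2 h = 7200 s, V = ΣQ_DR · Δt = 56.00 × 7200 = 4.03 × 10^5 ft³.

V ≈ 4.03 × 10^5 ft³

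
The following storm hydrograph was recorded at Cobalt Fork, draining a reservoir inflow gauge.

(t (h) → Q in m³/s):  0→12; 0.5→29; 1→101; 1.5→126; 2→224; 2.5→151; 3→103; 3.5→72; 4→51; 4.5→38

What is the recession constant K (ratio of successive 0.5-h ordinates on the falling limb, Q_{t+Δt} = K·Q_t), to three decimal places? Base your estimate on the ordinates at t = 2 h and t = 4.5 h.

K ≈ 0.701

Using the recession-limb readings at t = 2 h and t = 4.5 h: Q falls from 224 to 38 m³/s over 5 intervals.
K = (Q₂/Q₁)^(1/5) = (38/224)^(1/5) = 0.701.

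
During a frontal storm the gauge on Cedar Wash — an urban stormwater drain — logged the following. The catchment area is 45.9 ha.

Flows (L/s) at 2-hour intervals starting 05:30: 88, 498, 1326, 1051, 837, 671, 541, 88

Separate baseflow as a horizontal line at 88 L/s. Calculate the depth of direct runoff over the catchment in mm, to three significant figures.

d ≈ 69.0 mm

Direct runoff: 0.0, 410.0, 1238.0, 963.0, 749.0, 583.0, 453.0, 0.0 L/s; ΣQ_DR = 4396 L/s.
V = ΣQ_DR · Δt = 4396 × 7200 s = 3.165 × 10^7 L.
Over A = 45.9 ha, depth = V / A = 69.0 mm.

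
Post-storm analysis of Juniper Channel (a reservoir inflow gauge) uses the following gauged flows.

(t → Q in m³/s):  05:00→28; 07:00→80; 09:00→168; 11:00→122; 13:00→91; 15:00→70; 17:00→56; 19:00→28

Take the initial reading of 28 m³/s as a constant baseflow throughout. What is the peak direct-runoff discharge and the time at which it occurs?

Subtracting baseflow gives direct-runoff ordinates: 0.0, 52.0, 140.0, 94.0, 63.0, 42.0, 28.0, 0.0 m³/s.
The maximum is 140.0 m³/s, occurring at the reading for t = 09:00.

Q_p = 140.0 m³/s at t = 09:00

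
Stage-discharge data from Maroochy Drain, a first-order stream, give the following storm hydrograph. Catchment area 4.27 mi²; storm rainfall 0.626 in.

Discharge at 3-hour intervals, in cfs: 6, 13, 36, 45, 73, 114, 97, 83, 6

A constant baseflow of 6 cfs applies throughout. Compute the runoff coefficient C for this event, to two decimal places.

ΣQ_DR = 419.0 cfs; V = ΣQ_DR·Δt = 4.525 × 10^6 ft³.
Runoff depth d = V / A = 0.4562 in.
C = d / P = 0.4562 / 0.626 = 0.73.

C ≈ 0.73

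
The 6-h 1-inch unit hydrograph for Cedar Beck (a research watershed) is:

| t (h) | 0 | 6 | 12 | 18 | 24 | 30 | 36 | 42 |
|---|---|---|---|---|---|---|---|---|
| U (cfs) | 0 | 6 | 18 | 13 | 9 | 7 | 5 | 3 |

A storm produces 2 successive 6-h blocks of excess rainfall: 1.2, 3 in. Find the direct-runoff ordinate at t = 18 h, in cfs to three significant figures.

By discrete convolution, Q_j = Σ (P_i / 1 in) · U_{j−i}.
At t = 18 h (j=3): Q = (1.2/1)·13 + (3/1)·18 = 69.6 cfs.

Q ≈ 69.6 cfs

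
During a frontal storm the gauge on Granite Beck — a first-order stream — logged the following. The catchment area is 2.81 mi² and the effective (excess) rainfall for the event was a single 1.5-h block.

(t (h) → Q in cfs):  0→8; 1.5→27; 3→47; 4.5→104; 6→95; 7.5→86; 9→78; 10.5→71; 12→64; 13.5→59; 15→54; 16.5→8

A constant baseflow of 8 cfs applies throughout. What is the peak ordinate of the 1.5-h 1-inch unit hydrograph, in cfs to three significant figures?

U_p ≈ 192 cfs

Direct runoff: 0.0, 19.0, 39.0, 96.0, 87.0, 78.0, 70.0, 63.0, 56.0, 51.0, 46.0, 0.0 cfs; ΣQ_DR = 605.0 cfs, peak = 96.0 cfs.
Runoff depth d = ΣQ_DR·Δt / A = 605.0 × 5400 / (2.81 mi²) = 0.5004 in.
The 1-inch UH is the DRH scaled by (1 in)/d, so U_p = 96.0 × 1/0.5004 = 192 cfs.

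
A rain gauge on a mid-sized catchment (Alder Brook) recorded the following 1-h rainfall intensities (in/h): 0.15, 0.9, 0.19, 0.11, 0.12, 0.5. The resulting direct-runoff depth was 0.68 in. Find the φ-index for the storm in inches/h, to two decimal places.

Only the 2 blocks with intensity above φ contribute runoff: 0.9, 0.5 in/h.
Σ(I−φ)·Δt = d  ⇒  (0.9+0.5 − 2φ)·1 = 0.68
φ = (1.400 − 0.68/1) / 2 = 0.36 in/h.

φ ≈ 0.36 in/h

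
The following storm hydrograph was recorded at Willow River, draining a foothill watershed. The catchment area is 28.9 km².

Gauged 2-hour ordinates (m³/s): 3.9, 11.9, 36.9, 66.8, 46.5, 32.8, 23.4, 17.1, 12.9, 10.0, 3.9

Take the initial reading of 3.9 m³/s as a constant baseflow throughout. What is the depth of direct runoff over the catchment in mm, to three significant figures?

Direct runoff: 0.0, 8.0, 33.0, 62.9, 42.6, 28.9, 19.5, 13.2, 9.0, 6.1, 0.0 m³/s; ΣQ_DR = 223.2 m³/s.
V = ΣQ_DR · Δt = 223.2 × 7200 s = 1.607 × 10^6 m³.
Over A = 28.9 km², depth = V / A = 55.6 mm.

d ≈ 55.6 mm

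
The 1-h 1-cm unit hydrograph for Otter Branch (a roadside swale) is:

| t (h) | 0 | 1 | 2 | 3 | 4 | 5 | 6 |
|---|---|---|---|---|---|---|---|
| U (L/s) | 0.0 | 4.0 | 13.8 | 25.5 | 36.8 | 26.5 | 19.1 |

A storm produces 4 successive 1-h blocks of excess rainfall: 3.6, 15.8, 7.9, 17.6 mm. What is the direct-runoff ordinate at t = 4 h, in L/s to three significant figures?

By discrete convolution, Q_j = Σ (P_i / 10 mm) · U_{j−i}.
At t = 4 h (j=4): Q = (3.6/10)·36.8 + (15.8/10)·25.5 + (7.9/10)·13.8 + (17.6/10)·4.0 = 71.5 L/s.

Q ≈ 71.5 L/s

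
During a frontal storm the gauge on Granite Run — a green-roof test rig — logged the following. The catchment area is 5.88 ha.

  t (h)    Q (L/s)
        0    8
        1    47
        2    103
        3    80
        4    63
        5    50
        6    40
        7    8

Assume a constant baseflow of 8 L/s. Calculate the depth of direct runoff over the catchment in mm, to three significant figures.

d ≈ 20.5 mm

Direct runoff: 0.0, 39.0, 95.0, 72.0, 55.0, 42.0, 32.0, 0.0 L/s; ΣQ_DR = 335.0 L/s.
V = ΣQ_DR · Δt = 335.0 × 3600 s = 1.206 × 10^6 L.
Over A = 5.88 ha, depth = V / A = 20.5 mm.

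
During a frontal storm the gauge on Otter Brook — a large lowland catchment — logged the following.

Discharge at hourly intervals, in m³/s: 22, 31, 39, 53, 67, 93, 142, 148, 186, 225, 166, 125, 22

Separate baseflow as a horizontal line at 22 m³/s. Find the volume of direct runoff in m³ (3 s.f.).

Direct-runoff ordinates (Q − Q_b): 0.0, 9.0, 17.0, 31.0, 45.0, 71.0, 120.0, 126.0, 164.0, 203.0, 144.0, 103.0, 0.0 m³/s.
ΣQ_DR = 1033 m³/s.
With Δt = 1 h = 3600 s, V = ΣQ_DR · Δt = 1033 × 3600 = 3.72 × 10^6 m³.

V ≈ 3.72 × 10^6 m³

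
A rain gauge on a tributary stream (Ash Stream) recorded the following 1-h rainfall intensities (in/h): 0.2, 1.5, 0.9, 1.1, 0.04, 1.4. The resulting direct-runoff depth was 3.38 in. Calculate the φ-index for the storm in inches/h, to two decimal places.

Only the 4 blocks with intensity above φ contribute runoff: 1.5, 0.9, 1.1, 1.4 in/h.
Σ(I−φ)·Δt = d  ⇒  (1.5+0.9+1.1+1.4 − 4φ)·1 = 3.38
φ = (4.900 − 3.38/1) / 4 = 0.38 in/h.

φ ≈ 0.38 in/h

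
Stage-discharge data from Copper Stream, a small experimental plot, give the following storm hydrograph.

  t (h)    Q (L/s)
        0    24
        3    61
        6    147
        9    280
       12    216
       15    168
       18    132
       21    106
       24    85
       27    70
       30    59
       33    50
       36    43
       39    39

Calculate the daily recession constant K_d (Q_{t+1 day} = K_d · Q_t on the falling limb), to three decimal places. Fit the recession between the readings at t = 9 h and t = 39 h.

K_d ≈ 0.207

Between t = 9 h and t = 39 h the flow falls from 280 to 39 L/s over 10×3 h = 30 h.
Per-interval ratio K = (39/280)^(1/10) = 0.8211; K_d = K^(24/3) = 0.207.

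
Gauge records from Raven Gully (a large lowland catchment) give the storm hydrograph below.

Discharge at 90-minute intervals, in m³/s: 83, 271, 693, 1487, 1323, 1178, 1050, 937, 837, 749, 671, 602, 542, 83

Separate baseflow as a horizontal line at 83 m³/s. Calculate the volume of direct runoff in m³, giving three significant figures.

V ≈ 5.05 × 10^7 m³

Direct-runoff ordinates (Q − Q_b): 0.0, 188.0, 610.0, 1404.0, 1240.0, 1095.0, 967.0, 854.0, 754.0, 666.0, 588.0, 519.0, 459.0, 0.0 m³/s.
ΣQ_DR = 9344 m³/s.
With Δt = 1.5 h = 5400 s, V = ΣQ_DR · Δt = 9344 × 5400 = 5.05 × 10^7 m³.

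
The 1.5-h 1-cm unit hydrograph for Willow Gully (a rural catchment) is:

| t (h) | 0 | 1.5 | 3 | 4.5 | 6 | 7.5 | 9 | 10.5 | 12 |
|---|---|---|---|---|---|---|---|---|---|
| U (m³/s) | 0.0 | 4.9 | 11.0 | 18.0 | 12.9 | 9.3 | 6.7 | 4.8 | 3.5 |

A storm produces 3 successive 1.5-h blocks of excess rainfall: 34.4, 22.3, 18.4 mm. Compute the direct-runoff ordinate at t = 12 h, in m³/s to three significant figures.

Q ≈ 35.1 m³/s

By discrete convolution, Q_j = Σ (P_i / 10 mm) · U_{j−i}.
At t = 12 h (j=8): Q = (34.4/10)·3.5 + (22.3/10)·4.8 + (18.4/10)·6.7 = 35.1 m³/s.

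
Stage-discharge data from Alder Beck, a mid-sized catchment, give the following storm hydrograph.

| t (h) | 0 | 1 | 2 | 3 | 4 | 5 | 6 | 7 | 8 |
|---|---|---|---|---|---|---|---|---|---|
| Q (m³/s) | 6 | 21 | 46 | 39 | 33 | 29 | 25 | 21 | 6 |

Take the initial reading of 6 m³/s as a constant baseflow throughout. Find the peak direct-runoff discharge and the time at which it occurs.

Q_p = 40.0 m³/s at t = 2 h

Subtracting baseflow gives direct-runoff ordinates: 0.0, 15.0, 40.0, 33.0, 27.0, 23.0, 19.0, 15.0, 0.0 m³/s.
The maximum is 40.0 m³/s, occurring at the reading for t = 2 h.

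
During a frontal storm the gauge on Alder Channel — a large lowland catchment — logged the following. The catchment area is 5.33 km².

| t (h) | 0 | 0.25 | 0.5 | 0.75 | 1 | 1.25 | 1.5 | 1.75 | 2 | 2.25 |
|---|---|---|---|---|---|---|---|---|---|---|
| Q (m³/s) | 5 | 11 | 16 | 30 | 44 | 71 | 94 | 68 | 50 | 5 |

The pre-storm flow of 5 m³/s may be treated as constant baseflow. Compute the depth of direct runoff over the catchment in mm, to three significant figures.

d ≈ 58.1 mm

Direct runoff: 0.0, 6.0, 11.0, 25.0, 39.0, 66.0, 89.0, 63.0, 45.0, 0.0 m³/s; ΣQ_DR = 344.0 m³/s.
V = ΣQ_DR · Δt = 344.0 × 900 s = 3.096 × 10^5 m³.
Over A = 5.33 km², depth = V / A = 58.1 mm.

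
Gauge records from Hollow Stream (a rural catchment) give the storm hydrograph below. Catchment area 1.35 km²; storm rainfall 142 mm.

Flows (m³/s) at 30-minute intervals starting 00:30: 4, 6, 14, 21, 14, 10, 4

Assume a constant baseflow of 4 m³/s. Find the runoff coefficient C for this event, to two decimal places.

ΣQ_DR = 45.00 m³/s; V = ΣQ_DR·Δt = 81000 m³.
Runoff depth d = V / A = 60.00 mm.
C = d / P = 60.00 / 142 = 0.42.

C ≈ 0.42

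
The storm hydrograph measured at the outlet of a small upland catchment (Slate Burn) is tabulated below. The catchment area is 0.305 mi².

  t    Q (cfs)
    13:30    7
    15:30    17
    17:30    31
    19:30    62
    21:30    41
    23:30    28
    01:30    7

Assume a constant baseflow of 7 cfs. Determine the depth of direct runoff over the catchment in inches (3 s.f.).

Direct runoff: 0.0, 10.0, 24.0, 55.0, 34.0, 21.0, 0.0 cfs; ΣQ_DR = 144.0 cfs.
V = ΣQ_DR · Δt = 144.0 × 7200 s = 1.037 × 10^6 ft³.
Over A = 0.305 mi², depth = V / A = 1.46 in.

d ≈ 1.46 in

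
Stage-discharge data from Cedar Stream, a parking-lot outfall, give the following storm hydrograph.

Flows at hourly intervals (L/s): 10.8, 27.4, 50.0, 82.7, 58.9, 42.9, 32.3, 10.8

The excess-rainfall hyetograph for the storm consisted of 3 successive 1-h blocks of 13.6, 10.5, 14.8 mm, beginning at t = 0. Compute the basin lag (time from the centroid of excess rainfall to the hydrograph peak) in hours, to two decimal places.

Centroid of excess rainfall: t_c = Σ P_i·t̄_i / ΣP_i = 1.5308 h (block centres at 0.5, 1.5, 2.5 h).
Hydrograph peak occurs at t = 3 h, so basin lag t_L = 3 − 1.5308 = 1.47 h.

t_L ≈ 1.47 h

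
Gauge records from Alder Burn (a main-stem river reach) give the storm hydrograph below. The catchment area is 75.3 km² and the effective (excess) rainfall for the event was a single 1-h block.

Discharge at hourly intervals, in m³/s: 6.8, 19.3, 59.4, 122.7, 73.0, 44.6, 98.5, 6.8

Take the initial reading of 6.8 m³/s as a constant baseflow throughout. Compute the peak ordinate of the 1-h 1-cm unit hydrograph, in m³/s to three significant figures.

U_p ≈ 64.4 m³/s

Direct runoff: 0.0, 12.5, 52.6, 115.9, 66.2, 37.8, 91.7, 0.0 m³/s; ΣQ_DR = 376.7 m³/s, peak = 115.9 m³/s.
Runoff depth d = ΣQ_DR·Δt / A = 376.7 × 3600 / (75.3 km²) = 18.01 mm.
The 1-cm UH is the DRH scaled by (10 mm)/d, so U_p = 115.9 × 10/18.01 = 64.4 m³/s.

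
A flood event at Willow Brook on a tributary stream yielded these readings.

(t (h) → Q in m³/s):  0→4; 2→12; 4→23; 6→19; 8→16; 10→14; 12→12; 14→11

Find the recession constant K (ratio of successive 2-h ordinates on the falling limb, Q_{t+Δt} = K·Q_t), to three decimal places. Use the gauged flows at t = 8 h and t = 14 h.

Using the recession-limb readings at t = 8 h and t = 14 h: Q falls from 16 to 11 m³/s over 3 intervals.
K = (Q₂/Q₁)^(1/3) = (11/16)^(1/3) = 0.883.

K ≈ 0.883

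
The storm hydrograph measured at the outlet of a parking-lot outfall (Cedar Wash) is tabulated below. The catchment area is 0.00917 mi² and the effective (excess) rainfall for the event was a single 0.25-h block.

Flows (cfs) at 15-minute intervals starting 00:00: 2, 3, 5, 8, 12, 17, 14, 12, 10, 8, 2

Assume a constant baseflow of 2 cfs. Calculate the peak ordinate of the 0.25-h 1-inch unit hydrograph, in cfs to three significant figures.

U_p ≈ 5.00 cfs

Direct runoff: 0.0, 1.0, 3.0, 6.0, 10.0, 15.0, 12.0, 10.0, 8.0, 6.0, 0.0 cfs; ΣQ_DR = 71.00 cfs, peak = 15.0 cfs.
Runoff depth d = ΣQ_DR·Δt / A = 71.00 × 900 / (0.00917 mi²) = 2.999 in.
The 1-inch UH is the DRH scaled by (1 in)/d, so U_p = 15.0 × 1/2.999 = 5.00 cfs.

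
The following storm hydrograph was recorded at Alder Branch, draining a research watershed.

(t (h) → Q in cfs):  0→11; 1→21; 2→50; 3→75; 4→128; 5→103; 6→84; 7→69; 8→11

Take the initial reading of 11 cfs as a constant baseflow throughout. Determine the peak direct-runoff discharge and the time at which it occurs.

Subtracting baseflow gives direct-runoff ordinates: 0.0, 10.0, 39.0, 64.0, 117.0, 92.0, 73.0, 58.0, 0.0 cfs.
The maximum is 117.0 cfs, occurring at the reading for t = 4 h.

Q_p = 117.0 cfs at t = 4 h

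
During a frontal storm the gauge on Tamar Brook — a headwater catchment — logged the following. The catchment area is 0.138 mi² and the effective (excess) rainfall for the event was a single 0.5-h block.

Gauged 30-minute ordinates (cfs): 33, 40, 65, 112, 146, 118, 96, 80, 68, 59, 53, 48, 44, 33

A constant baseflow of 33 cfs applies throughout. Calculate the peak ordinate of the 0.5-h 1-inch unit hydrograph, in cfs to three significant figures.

U_p ≈ 37.8 cfs

Direct runoff: 0.0, 7.0, 32.0, 79.0, 113.0, 85.0, 63.0, 47.0, 35.0, 26.0, 20.0, 15.0, 11.0, 0.0 cfs; ΣQ_DR = 533.0 cfs, peak = 113.0 cfs.
Runoff depth d = ΣQ_DR·Δt / A = 533.0 × 1800 / (0.138 mi²) = 2.992 in.
The 1-inch UH is the DRH scaled by (1 in)/d, so U_p = 113.0 × 1/2.992 = 37.8 cfs.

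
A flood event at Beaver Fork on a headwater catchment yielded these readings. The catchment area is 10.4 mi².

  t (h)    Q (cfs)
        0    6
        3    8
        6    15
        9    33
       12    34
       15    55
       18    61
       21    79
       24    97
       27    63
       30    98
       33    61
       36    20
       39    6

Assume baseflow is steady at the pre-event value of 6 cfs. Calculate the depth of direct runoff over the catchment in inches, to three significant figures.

Direct runoff: 0.0, 2.0, 9.0, 27.0, 28.0, 49.0, 55.0, 73.0, 91.0, 57.0, 92.0, 55.0, 14.0, 0.0 cfs; ΣQ_DR = 552.0 cfs.
V = ΣQ_DR · Δt = 552.0 × 10800 s = 5.962 × 10^6 ft³.
Over A = 10.4 mi², depth = V / A = 0.247 in.

d ≈ 0.247 in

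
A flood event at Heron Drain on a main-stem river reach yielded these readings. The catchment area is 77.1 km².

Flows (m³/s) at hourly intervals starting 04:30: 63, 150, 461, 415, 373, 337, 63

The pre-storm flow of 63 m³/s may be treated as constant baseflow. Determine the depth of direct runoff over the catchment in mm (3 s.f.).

Direct runoff: 0.0, 87.0, 398.0, 352.0, 310.0, 274.0, 0.0 m³/s; ΣQ_DR = 1421 m³/s.
V = ΣQ_DR · Δt = 1421 × 3600 s = 5.116 × 10^6 m³.
Over A = 77.1 km², depth = V / A = 66.4 mm.

d ≈ 66.4 mm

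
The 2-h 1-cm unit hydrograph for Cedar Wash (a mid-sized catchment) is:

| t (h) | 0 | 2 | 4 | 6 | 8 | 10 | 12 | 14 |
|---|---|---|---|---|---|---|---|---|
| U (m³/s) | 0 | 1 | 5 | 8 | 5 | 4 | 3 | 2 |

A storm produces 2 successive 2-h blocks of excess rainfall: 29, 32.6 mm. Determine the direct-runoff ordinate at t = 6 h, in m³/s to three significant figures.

Q ≈ 39.5 m³/s

By discrete convolution, Q_j = Σ (P_i / 10 mm) · U_{j−i}.
At t = 6 h (j=3): Q = (29/10)·8 + (32.6/10)·5 = 39.5 m³/s.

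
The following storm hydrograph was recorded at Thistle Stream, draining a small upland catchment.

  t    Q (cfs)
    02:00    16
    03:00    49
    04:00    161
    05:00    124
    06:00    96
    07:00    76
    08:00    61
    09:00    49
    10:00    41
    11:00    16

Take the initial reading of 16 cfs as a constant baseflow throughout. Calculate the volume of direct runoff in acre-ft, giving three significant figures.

V ≈ 43.7 acre-ft

Direct-runoff ordinates (Q − Q_b): 0.0, 33.0, 145.0, 108.0, 80.0, 60.0, 45.0, 33.0, 25.0, 0.0 cfs.
ΣQ_DR = 529.0 cfs.
With Δt = 1 h = 3600 s, V = ΣQ_DR · Δt = 529.0 × 3600 = 1.90 × 10^6 ft³ = 43.7 acre-ft.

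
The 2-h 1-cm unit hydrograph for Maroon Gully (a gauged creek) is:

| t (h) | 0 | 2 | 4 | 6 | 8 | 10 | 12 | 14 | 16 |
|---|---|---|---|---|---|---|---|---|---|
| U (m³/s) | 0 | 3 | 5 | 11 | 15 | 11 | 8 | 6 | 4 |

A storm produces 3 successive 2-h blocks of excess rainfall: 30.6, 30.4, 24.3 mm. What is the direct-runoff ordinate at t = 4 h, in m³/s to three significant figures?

By discrete convolution, Q_j = Σ (P_i / 10 mm) · U_{j−i}.
At t = 4 h (j=2): Q = (30.6/10)·5 + (30.4/10)·3 + (24.3/10)·0 = 24.4 m³/s.

Q ≈ 24.4 m³/s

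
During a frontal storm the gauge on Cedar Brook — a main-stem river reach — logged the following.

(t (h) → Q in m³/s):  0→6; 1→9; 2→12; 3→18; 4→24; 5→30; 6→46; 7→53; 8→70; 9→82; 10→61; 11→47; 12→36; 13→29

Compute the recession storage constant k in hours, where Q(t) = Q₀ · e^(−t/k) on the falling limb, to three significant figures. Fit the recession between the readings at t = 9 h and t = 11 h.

k ≈ 3.59 h

On the falling limb, Q drops from 82 to 47 m³/s between t = 9 h and t = 11 h (Δt = 2 h).
k = −Δt / ln(Q₂/Q₁) = −2 / ln(47/82) = 3.59 h.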